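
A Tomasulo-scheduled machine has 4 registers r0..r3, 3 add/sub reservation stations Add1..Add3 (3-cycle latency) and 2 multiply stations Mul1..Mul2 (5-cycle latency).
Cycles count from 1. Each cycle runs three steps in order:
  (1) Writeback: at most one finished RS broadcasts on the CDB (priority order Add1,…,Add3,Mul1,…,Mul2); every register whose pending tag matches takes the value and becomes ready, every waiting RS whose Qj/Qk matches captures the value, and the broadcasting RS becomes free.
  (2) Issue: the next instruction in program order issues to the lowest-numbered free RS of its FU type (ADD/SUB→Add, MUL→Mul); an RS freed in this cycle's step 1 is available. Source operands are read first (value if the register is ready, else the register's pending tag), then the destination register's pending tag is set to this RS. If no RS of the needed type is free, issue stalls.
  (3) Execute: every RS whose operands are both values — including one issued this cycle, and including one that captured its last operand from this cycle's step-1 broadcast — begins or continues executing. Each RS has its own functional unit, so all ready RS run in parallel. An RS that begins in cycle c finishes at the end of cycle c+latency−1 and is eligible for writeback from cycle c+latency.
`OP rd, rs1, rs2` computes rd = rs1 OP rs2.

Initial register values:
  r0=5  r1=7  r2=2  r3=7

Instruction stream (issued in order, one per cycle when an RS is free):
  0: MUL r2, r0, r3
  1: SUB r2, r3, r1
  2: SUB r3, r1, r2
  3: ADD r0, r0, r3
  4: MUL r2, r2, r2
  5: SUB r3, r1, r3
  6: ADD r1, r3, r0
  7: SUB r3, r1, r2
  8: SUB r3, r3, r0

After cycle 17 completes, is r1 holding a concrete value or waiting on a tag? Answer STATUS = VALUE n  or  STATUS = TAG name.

  c1: issue MUL r2<-Mul1  regs: r0:5,r1:7,r2:Mul1,r3:7
  c2: issue SUB r2<-Add1  regs: r0:5,r1:7,r2:Add1,r3:7
  c3: issue SUB r3<-Add2  regs: r0:5,r1:7,r2:Add1,r3:Add2
  c4: issue ADD r0<-Add3  regs: r0:Add3,r1:7,r2:Add1,r3:Add2
  c5: CDB Add1=0; issue MUL r2<-Mul2  regs: r0:Add3,r1:7,r2:Mul2,r3:Add2
  c6: CDB Mul1=35; issue SUB r3<-Add1  regs: r0:Add3,r1:7,r2:Mul2,r3:Add1
  c7: stall  regs: r0:Add3,r1:7,r2:Mul2,r3:Add1
  c8: CDB Add2=7; issue ADD r1<-Add2  regs: r0:Add3,r1:Add2,r2:Mul2,r3:Add1
  c9: stall  regs: r0:Add3,r1:Add2,r2:Mul2,r3:Add1
  c10: CDB Mul2=0; stall  regs: r0:Add3,r1:Add2,r2:0,r3:Add1
  c11: CDB Add1=0; issue SUB r3<-Add1  regs: r0:Add3,r1:Add2,r2:0,r3:Add1
  c12: CDB Add3=12; issue SUB r3<-Add3  regs: r0:12,r1:Add2,r2:0,r3:Add3
  c13: -  regs: r0:12,r1:Add2,r2:0,r3:Add3
  c14: -  regs: r0:12,r1:Add2,r2:0,r3:Add3
  c15: CDB Add2=12  regs: r0:12,r1:12,r2:0,r3:Add3
  c16: -  regs: r0:12,r1:12,r2:0,r3:Add3
  c17: -  regs: r0:12,r1:12,r2:0,r3:Add3

STATUS = VALUE 12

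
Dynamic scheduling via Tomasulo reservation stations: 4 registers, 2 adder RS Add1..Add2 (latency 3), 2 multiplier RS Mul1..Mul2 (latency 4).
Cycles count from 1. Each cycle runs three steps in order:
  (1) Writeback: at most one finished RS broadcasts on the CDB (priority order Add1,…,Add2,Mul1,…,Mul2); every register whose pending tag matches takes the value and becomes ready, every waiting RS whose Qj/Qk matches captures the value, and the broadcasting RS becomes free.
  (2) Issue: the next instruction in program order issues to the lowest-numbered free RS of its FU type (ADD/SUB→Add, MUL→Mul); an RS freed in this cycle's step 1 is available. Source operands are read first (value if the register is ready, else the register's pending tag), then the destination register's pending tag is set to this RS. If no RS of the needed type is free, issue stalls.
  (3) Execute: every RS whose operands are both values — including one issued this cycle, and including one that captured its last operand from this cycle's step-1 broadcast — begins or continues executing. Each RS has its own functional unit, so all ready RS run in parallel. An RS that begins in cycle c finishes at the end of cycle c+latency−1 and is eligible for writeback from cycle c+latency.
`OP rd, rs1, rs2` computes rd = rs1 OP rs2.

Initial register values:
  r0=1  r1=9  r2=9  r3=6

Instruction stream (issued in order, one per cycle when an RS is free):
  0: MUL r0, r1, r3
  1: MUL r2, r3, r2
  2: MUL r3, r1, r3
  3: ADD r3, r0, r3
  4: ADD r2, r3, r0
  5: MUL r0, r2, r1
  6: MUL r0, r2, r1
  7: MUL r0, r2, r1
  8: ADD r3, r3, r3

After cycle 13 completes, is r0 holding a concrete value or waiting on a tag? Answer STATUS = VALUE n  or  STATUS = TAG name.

STATUS = TAG Mul1

cycle 1: issue MUL r0<-Mul1 // r0:Mul1,r1:9,r2:9,r3:6
cycle 2: issue MUL r2<-Mul2 // r0:Mul1,r1:9,r2:Mul2,r3:6
cycle 3: stall // r0:Mul1,r1:9,r2:Mul2,r3:6
cycle 4: stall // r0:Mul1,r1:9,r2:Mul2,r3:6
cycle 5: CDB Mul1=54; issue MUL r3<-Mul1 // r0:54,r1:9,r2:Mul2,r3:Mul1
cycle 6: CDB Mul2=54; issue ADD r3<-Add1 // r0:54,r1:9,r2:54,r3:Add1
cycle 7: issue ADD r2<-Add2 // r0:54,r1:9,r2:Add2,r3:Add1
cycle 8: issue MUL r0<-Mul2 // r0:Mul2,r1:9,r2:Add2,r3:Add1
cycle 9: CDB Mul1=54; issue MUL r0<-Mul1 // r0:Mul1,r1:9,r2:Add2,r3:Add1
cycle 10: stall // r0:Mul1,r1:9,r2:Add2,r3:Add1
cycle 11: stall // r0:Mul1,r1:9,r2:Add2,r3:Add1
cycle 12: CDB Add1=108; stall // r0:Mul1,r1:9,r2:Add2,r3:108
cycle 13: stall // r0:Mul1,r1:9,r2:Add2,r3:108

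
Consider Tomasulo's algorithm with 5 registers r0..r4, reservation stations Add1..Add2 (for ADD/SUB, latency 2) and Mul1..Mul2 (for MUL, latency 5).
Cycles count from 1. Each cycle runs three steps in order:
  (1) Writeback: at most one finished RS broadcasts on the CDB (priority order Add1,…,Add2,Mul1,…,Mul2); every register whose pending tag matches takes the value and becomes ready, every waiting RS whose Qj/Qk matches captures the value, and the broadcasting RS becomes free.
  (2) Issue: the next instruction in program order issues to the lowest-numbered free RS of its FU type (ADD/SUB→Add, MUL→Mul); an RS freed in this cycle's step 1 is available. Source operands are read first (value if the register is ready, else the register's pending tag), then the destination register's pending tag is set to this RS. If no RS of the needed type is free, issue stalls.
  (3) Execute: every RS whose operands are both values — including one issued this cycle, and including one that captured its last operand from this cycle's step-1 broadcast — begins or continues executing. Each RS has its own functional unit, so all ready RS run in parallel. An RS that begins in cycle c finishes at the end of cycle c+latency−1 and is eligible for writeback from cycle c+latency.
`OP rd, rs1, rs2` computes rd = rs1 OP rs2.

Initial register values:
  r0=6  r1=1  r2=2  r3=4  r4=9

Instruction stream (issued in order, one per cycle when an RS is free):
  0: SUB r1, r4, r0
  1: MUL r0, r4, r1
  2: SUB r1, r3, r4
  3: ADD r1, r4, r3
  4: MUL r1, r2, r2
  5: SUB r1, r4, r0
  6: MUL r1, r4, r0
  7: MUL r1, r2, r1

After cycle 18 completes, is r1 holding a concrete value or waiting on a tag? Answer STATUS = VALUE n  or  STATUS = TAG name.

cycle 1: issue SUB r1<-Add1 // r0:6,r1:Add1,r2:2,r3:4,r4:9
cycle 2: issue MUL r0<-Mul1 // r0:Mul1,r1:Add1,r2:2,r3:4,r4:9
cycle 3: CDB Add1=3; issue SUB r1<-Add1 // r0:Mul1,r1:Add1,r2:2,r3:4,r4:9
cycle 4: issue ADD r1<-Add2 // r0:Mul1,r1:Add2,r2:2,r3:4,r4:9
cycle 5: CDB Add1=-5; issue MUL r1<-Mul2 // r0:Mul1,r1:Mul2,r2:2,r3:4,r4:9
cycle 6: CDB Add2=13; issue SUB r1<-Add1 // r0:Mul1,r1:Add1,r2:2,r3:4,r4:9
cycle 7: stall // r0:Mul1,r1:Add1,r2:2,r3:4,r4:9
cycle 8: CDB Mul1=27; issue MUL r1<-Mul1 // r0:27,r1:Mul1,r2:2,r3:4,r4:9
cycle 9: stall // r0:27,r1:Mul1,r2:2,r3:4,r4:9
cycle 10: CDB Add1=-18; stall // r0:27,r1:Mul1,r2:2,r3:4,r4:9
cycle 11: CDB Mul2=4; issue MUL r1<-Mul2 // r0:27,r1:Mul2,r2:2,r3:4,r4:9
cycle 12: - // r0:27,r1:Mul2,r2:2,r3:4,r4:9
cycle 13: CDB Mul1=243 // r0:27,r1:Mul2,r2:2,r3:4,r4:9
cycle 14: - // r0:27,r1:Mul2,r2:2,r3:4,r4:9
cycle 15: - // r0:27,r1:Mul2,r2:2,r3:4,r4:9
cycle 16: - // r0:27,r1:Mul2,r2:2,r3:4,r4:9
cycle 17: - // r0:27,r1:Mul2,r2:2,r3:4,r4:9
cycle 18: CDB Mul2=486 // r0:27,r1:486,r2:2,r3:4,r4:9

STATUS = VALUE 486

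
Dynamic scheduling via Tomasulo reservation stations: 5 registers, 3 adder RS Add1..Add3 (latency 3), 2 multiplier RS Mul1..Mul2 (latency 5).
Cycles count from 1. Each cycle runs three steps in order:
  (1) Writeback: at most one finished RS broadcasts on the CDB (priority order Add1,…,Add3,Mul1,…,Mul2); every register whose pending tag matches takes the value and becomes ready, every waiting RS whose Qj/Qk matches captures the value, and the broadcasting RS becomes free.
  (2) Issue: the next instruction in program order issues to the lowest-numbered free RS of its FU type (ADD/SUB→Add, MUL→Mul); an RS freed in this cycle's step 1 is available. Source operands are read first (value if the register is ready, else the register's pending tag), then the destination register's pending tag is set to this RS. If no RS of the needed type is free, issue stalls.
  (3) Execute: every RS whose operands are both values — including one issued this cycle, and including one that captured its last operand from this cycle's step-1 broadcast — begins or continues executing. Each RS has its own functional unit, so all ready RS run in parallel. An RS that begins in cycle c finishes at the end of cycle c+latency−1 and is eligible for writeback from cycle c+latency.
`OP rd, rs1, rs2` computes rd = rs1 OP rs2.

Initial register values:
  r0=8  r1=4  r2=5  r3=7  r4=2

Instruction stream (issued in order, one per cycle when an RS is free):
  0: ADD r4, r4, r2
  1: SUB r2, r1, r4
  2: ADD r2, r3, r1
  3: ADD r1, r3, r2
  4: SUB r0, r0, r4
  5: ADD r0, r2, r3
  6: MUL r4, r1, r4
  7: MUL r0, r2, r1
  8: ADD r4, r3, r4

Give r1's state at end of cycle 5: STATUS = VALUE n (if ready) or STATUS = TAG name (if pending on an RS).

STATUS = TAG Add1

cycle 1: issue ADD r4<-Add1 // r0:8,r1:4,r2:5,r3:7,r4:Add1
cycle 2: issue SUB r2<-Add2 // r0:8,r1:4,r2:Add2,r3:7,r4:Add1
cycle 3: issue ADD r2<-Add3 // r0:8,r1:4,r2:Add3,r3:7,r4:Add1
cycle 4: CDB Add1=7; issue ADD r1<-Add1 // r0:8,r1:Add1,r2:Add3,r3:7,r4:7
cycle 5: stall // r0:8,r1:Add1,r2:Add3,r3:7,r4:7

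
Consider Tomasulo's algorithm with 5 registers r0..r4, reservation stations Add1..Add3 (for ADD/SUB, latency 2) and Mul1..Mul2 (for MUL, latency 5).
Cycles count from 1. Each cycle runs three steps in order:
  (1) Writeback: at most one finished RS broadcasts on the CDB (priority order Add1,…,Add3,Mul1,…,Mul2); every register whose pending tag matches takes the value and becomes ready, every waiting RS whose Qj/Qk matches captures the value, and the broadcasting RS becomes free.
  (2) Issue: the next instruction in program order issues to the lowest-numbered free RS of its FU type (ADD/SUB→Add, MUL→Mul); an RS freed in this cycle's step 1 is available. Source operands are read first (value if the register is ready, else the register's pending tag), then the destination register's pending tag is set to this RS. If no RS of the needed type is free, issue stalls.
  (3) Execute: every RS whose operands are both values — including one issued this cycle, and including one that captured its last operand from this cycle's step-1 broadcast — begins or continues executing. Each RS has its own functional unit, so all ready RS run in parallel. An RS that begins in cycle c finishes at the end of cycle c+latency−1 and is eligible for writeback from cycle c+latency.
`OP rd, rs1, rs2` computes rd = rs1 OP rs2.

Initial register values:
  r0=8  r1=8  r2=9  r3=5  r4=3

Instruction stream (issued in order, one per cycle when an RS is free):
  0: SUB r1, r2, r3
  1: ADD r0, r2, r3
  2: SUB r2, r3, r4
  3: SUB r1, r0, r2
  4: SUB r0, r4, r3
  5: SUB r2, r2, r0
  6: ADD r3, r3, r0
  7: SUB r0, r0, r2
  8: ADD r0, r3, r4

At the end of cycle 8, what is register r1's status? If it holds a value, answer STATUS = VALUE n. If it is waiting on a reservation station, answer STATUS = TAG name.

STATUS = VALUE 12

  c1: issue SUB r1<-Add1  regs: r0:8,r1:Add1,r2:9,r3:5,r4:3
  c2: issue ADD r0<-Add2  regs: r0:Add2,r1:Add1,r2:9,r3:5,r4:3
  c3: CDB Add1=4; issue SUB r2<-Add1  regs: r0:Add2,r1:4,r2:Add1,r3:5,r4:3
  c4: CDB Add2=14; issue SUB r1<-Add2  regs: r0:14,r1:Add2,r2:Add1,r3:5,r4:3
  c5: CDB Add1=2; issue SUB r0<-Add1  regs: r0:Add1,r1:Add2,r2:2,r3:5,r4:3
  c6: issue SUB r2<-Add3  regs: r0:Add1,r1:Add2,r2:Add3,r3:5,r4:3
  c7: CDB Add1=-2; issue ADD r3<-Add1  regs: r0:-2,r1:Add2,r2:Add3,r3:Add1,r4:3
  c8: CDB Add2=12; issue SUB r0<-Add2  regs: r0:Add2,r1:12,r2:Add3,r3:Add1,r4:3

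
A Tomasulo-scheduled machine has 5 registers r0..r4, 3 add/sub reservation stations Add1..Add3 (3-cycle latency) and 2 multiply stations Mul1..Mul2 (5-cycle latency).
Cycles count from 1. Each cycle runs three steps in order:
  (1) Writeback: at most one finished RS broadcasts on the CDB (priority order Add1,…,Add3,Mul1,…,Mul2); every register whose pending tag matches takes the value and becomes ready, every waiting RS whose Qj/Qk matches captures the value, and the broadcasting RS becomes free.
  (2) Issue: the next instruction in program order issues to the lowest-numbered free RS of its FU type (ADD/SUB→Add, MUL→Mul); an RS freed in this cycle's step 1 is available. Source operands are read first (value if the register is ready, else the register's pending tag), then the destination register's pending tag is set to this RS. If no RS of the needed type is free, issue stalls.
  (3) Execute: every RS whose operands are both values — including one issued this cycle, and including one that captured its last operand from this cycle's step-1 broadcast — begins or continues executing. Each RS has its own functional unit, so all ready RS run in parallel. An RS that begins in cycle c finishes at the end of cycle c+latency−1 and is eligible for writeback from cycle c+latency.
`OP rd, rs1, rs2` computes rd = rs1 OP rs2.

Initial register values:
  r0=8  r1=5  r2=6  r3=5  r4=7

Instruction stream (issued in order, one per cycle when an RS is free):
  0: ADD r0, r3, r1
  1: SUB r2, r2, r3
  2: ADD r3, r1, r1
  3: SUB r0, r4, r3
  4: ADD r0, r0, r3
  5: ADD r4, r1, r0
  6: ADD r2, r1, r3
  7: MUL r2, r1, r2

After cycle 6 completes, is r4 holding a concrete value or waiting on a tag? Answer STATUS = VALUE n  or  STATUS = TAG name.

  c1: issue ADD r0<-Add1  regs: r0:Add1,r1:5,r2:6,r3:5,r4:7
  c2: issue SUB r2<-Add2  regs: r0:Add1,r1:5,r2:Add2,r3:5,r4:7
  c3: issue ADD r3<-Add3  regs: r0:Add1,r1:5,r2:Add2,r3:Add3,r4:7
  c4: CDB Add1=10; issue SUB r0<-Add1  regs: r0:Add1,r1:5,r2:Add2,r3:Add3,r4:7
  c5: CDB Add2=1; issue ADD r0<-Add2  regs: r0:Add2,r1:5,r2:1,r3:Add3,r4:7
  c6: CDB Add3=10; issue ADD r4<-Add3  regs: r0:Add2,r1:5,r2:1,r3:10,r4:Add3

STATUS = TAG Add3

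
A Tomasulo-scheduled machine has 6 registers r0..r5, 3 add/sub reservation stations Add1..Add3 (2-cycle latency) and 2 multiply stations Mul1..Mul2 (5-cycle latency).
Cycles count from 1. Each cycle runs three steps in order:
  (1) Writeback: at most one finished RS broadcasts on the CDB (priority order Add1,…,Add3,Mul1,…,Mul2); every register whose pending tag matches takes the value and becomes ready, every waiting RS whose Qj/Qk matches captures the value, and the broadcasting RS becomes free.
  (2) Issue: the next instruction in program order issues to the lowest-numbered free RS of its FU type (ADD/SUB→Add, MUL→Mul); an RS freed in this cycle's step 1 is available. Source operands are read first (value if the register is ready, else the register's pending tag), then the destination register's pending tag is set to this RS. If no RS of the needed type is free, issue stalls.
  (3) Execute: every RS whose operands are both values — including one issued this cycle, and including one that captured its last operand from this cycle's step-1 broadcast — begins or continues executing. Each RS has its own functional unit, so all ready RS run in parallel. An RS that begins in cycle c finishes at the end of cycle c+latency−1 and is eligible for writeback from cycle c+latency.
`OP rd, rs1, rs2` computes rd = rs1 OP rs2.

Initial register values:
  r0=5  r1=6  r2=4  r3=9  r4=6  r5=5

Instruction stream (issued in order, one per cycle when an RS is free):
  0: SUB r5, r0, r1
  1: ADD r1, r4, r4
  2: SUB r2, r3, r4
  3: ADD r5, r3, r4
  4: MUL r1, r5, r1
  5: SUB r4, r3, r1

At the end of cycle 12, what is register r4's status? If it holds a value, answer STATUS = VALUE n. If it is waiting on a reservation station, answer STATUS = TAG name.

cycle 1: issue SUB r5<-Add1 // r0:5,r1:6,r2:4,r3:9,r4:6,r5:Add1
cycle 2: issue ADD r1<-Add2 // r0:5,r1:Add2,r2:4,r3:9,r4:6,r5:Add1
cycle 3: CDB Add1=-1; issue SUB r2<-Add1 // r0:5,r1:Add2,r2:Add1,r3:9,r4:6,r5:-1
cycle 4: CDB Add2=12; issue ADD r5<-Add2 // r0:5,r1:12,r2:Add1,r3:9,r4:6,r5:Add2
cycle 5: CDB Add1=3; issue MUL r1<-Mul1 // r0:5,r1:Mul1,r2:3,r3:9,r4:6,r5:Add2
cycle 6: CDB Add2=15; issue SUB r4<-Add1 // r0:5,r1:Mul1,r2:3,r3:9,r4:Add1,r5:15
cycle 7: - // r0:5,r1:Mul1,r2:3,r3:9,r4:Add1,r5:15
cycle 8: - // r0:5,r1:Mul1,r2:3,r3:9,r4:Add1,r5:15
cycle 9: - // r0:5,r1:Mul1,r2:3,r3:9,r4:Add1,r5:15
cycle 10: - // r0:5,r1:Mul1,r2:3,r3:9,r4:Add1,r5:15
cycle 11: CDB Mul1=180 // r0:5,r1:180,r2:3,r3:9,r4:Add1,r5:15
cycle 12: - // r0:5,r1:180,r2:3,r3:9,r4:Add1,r5:15

STATUS = TAG Add1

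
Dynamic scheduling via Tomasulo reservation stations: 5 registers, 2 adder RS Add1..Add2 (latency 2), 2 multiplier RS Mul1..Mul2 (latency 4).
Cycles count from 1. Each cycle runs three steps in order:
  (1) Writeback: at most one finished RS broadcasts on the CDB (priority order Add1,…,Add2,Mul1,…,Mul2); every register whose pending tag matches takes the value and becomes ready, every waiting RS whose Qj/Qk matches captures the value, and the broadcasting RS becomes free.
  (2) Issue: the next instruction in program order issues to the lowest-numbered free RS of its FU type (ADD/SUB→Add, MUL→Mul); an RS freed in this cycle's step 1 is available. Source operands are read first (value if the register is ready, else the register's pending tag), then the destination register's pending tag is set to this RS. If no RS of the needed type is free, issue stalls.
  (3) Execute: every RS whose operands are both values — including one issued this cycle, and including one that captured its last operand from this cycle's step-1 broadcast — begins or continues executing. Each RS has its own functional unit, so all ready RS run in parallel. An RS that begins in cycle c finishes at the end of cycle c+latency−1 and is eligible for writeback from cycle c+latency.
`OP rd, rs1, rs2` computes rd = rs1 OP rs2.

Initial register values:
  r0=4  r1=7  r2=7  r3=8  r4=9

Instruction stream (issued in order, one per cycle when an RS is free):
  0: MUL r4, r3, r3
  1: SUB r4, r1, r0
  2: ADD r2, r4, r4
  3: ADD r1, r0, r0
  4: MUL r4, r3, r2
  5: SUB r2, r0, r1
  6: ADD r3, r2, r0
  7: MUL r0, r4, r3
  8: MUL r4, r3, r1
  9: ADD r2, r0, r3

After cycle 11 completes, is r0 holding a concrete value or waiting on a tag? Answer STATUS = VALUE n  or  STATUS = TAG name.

  c1: issue MUL r4<-Mul1  regs: r0:4,r1:7,r2:7,r3:8,r4:Mul1
  c2: issue SUB r4<-Add1  regs: r0:4,r1:7,r2:7,r3:8,r4:Add1
  c3: issue ADD r2<-Add2  regs: r0:4,r1:7,r2:Add2,r3:8,r4:Add1
  c4: CDB Add1=3; issue ADD r1<-Add1  regs: r0:4,r1:Add1,r2:Add2,r3:8,r4:3
  c5: CDB Mul1=64; issue MUL r4<-Mul1  regs: r0:4,r1:Add1,r2:Add2,r3:8,r4:Mul1
  c6: CDB Add1=8; issue SUB r2<-Add1  regs: r0:4,r1:8,r2:Add1,r3:8,r4:Mul1
  c7: CDB Add2=6; issue ADD r3<-Add2  regs: r0:4,r1:8,r2:Add1,r3:Add2,r4:Mul1
  c8: CDB Add1=-4; issue MUL r0<-Mul2  regs: r0:Mul2,r1:8,r2:-4,r3:Add2,r4:Mul1
  c9: stall  regs: r0:Mul2,r1:8,r2:-4,r3:Add2,r4:Mul1
  c10: CDB Add2=0; stall  regs: r0:Mul2,r1:8,r2:-4,r3:0,r4:Mul1
  c11: CDB Mul1=48; issue MUL r4<-Mul1  regs: r0:Mul2,r1:8,r2:-4,r3:0,r4:Mul1

STATUS = TAG Mul2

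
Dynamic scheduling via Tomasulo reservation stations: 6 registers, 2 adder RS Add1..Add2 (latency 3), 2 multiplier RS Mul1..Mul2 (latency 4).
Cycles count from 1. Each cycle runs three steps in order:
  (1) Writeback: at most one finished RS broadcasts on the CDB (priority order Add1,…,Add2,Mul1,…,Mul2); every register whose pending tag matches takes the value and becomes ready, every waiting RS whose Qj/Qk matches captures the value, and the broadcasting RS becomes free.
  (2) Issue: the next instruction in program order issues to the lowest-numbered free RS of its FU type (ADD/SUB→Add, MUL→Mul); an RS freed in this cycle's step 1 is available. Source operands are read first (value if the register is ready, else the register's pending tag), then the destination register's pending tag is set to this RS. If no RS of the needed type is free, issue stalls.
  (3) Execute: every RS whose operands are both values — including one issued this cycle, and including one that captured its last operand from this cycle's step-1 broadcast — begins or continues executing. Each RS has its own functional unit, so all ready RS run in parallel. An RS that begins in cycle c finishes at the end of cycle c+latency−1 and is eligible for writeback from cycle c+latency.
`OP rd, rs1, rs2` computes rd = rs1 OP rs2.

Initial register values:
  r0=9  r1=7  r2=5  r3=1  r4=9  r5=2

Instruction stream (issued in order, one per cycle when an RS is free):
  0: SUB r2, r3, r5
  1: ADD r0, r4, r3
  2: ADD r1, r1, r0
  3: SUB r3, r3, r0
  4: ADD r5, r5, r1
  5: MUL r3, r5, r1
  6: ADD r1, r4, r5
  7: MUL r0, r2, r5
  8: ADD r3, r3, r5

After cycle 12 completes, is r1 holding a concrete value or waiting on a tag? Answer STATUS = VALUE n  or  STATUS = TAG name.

c1: issue SUB r2<-Add1 | r0:9,r1:7,r2:Add1,r3:1,r4:9,r5:2
c2: issue ADD r0<-Add2 | r0:Add2,r1:7,r2:Add1,r3:1,r4:9,r5:2
c3: stall | r0:Add2,r1:7,r2:Add1,r3:1,r4:9,r5:2
c4: CDB Add1=-1; issue ADD r1<-Add1 | r0:Add2,r1:Add1,r2:-1,r3:1,r4:9,r5:2
c5: CDB Add2=10; issue SUB r3<-Add2 | r0:10,r1:Add1,r2:-1,r3:Add2,r4:9,r5:2
c6: stall | r0:10,r1:Add1,r2:-1,r3:Add2,r4:9,r5:2
c7: stall | r0:10,r1:Add1,r2:-1,r3:Add2,r4:9,r5:2
c8: CDB Add1=17; issue ADD r5<-Add1 | r0:10,r1:17,r2:-1,r3:Add2,r4:9,r5:Add1
c9: CDB Add2=-9; issue MUL r3<-Mul1 | r0:10,r1:17,r2:-1,r3:Mul1,r4:9,r5:Add1
c10: issue ADD r1<-Add2 | r0:10,r1:Add2,r2:-1,r3:Mul1,r4:9,r5:Add1
c11: CDB Add1=19; issue MUL r0<-Mul2 | r0:Mul2,r1:Add2,r2:-1,r3:Mul1,r4:9,r5:19
c12: issue ADD r3<-Add1 | r0:Mul2,r1:Add2,r2:-1,r3:Add1,r4:9,r5:19

STATUS = TAG Add2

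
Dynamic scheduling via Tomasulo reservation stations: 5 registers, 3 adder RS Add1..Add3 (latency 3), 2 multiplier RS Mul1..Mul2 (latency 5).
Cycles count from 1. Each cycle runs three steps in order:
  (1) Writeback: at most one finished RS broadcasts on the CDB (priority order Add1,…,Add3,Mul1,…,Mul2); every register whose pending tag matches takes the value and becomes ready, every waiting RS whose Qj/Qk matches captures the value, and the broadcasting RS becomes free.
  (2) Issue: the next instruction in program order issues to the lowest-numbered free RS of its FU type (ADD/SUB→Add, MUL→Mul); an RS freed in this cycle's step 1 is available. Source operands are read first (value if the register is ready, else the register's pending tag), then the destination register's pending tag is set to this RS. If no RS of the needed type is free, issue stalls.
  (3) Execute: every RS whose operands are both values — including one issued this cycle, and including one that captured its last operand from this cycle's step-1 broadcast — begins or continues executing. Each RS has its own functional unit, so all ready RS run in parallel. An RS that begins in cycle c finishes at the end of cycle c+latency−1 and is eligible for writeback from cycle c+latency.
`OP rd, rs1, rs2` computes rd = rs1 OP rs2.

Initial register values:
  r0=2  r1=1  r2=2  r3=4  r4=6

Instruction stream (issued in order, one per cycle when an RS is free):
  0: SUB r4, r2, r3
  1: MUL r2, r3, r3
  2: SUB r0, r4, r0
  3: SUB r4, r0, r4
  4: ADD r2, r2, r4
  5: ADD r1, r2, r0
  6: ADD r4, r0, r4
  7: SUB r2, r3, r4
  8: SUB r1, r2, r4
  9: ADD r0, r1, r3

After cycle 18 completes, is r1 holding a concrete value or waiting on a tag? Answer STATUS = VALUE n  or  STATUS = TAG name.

  c1: issue SUB r4<-Add1  regs: r0:2,r1:1,r2:2,r3:4,r4:Add1
  c2: issue MUL r2<-Mul1  regs: r0:2,r1:1,r2:Mul1,r3:4,r4:Add1
  c3: issue SUB r0<-Add2  regs: r0:Add2,r1:1,r2:Mul1,r3:4,r4:Add1
  c4: CDB Add1=-2; issue SUB r4<-Add1  regs: r0:Add2,r1:1,r2:Mul1,r3:4,r4:Add1
  c5: issue ADD r2<-Add3  regs: r0:Add2,r1:1,r2:Add3,r3:4,r4:Add1
  c6: stall  regs: r0:Add2,r1:1,r2:Add3,r3:4,r4:Add1
  c7: CDB Add2=-4; issue ADD r1<-Add2  regs: r0:-4,r1:Add2,r2:Add3,r3:4,r4:Add1
  c8: CDB Mul1=16; stall  regs: r0:-4,r1:Add2,r2:Add3,r3:4,r4:Add1
  c9: stall  regs: r0:-4,r1:Add2,r2:Add3,r3:4,r4:Add1
  c10: CDB Add1=-2; issue ADD r4<-Add1  regs: r0:-4,r1:Add2,r2:Add3,r3:4,r4:Add1
  c11: stall  regs: r0:-4,r1:Add2,r2:Add3,r3:4,r4:Add1
  c12: stall  regs: r0:-4,r1:Add2,r2:Add3,r3:4,r4:Add1
  c13: CDB Add1=-6; issue SUB r2<-Add1  regs: r0:-4,r1:Add2,r2:Add1,r3:4,r4:-6
  c14: CDB Add3=14; issue SUB r1<-Add3  regs: r0:-4,r1:Add3,r2:Add1,r3:4,r4:-6
  c15: stall  regs: r0:-4,r1:Add3,r2:Add1,r3:4,r4:-6
  c16: CDB Add1=10; issue ADD r0<-Add1  regs: r0:Add1,r1:Add3,r2:10,r3:4,r4:-6
  c17: CDB Add2=10  regs: r0:Add1,r1:Add3,r2:10,r3:4,r4:-6
  c18: -  regs: r0:Add1,r1:Add3,r2:10,r3:4,r4:-6

STATUS = TAG Add3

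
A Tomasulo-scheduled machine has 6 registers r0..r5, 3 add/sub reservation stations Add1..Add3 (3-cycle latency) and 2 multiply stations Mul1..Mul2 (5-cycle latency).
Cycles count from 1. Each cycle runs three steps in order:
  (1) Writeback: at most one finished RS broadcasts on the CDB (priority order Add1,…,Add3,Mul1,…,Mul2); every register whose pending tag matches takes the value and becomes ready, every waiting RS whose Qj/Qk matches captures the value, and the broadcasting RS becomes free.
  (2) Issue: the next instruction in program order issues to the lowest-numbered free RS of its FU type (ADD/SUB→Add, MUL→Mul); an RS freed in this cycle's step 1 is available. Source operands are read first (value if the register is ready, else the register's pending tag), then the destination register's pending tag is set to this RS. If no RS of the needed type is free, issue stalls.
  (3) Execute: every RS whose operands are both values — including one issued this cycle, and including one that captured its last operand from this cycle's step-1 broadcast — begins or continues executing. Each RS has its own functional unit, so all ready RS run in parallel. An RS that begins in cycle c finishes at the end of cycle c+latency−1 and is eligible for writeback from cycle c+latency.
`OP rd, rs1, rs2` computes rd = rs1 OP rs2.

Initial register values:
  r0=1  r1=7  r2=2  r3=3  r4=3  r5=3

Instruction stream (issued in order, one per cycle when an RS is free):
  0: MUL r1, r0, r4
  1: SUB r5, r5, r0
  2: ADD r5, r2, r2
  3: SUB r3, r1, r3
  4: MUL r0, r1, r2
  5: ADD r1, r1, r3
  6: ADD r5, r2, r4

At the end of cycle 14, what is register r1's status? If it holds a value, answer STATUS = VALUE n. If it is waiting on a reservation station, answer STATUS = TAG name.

STATUS = VALUE 3

  c1: issue MUL r1<-Mul1  regs: r0:1,r1:Mul1,r2:2,r3:3,r4:3,r5:3
  c2: issue SUB r5<-Add1  regs: r0:1,r1:Mul1,r2:2,r3:3,r4:3,r5:Add1
  c3: issue ADD r5<-Add2  regs: r0:1,r1:Mul1,r2:2,r3:3,r4:3,r5:Add2
  c4: issue SUB r3<-Add3  regs: r0:1,r1:Mul1,r2:2,r3:Add3,r4:3,r5:Add2
  c5: CDB Add1=2; issue MUL r0<-Mul2  regs: r0:Mul2,r1:Mul1,r2:2,r3:Add3,r4:3,r5:Add2
  c6: CDB Add2=4; issue ADD r1<-Add1  regs: r0:Mul2,r1:Add1,r2:2,r3:Add3,r4:3,r5:4
  c7: CDB Mul1=3; issue ADD r5<-Add2  regs: r0:Mul2,r1:Add1,r2:2,r3:Add3,r4:3,r5:Add2
  c8: -  regs: r0:Mul2,r1:Add1,r2:2,r3:Add3,r4:3,r5:Add2
  c9: -  regs: r0:Mul2,r1:Add1,r2:2,r3:Add3,r4:3,r5:Add2
  c10: CDB Add2=5  regs: r0:Mul2,r1:Add1,r2:2,r3:Add3,r4:3,r5:5
  c11: CDB Add3=0  regs: r0:Mul2,r1:Add1,r2:2,r3:0,r4:3,r5:5
  c12: CDB Mul2=6  regs: r0:6,r1:Add1,r2:2,r3:0,r4:3,r5:5
  c13: -  regs: r0:6,r1:Add1,r2:2,r3:0,r4:3,r5:5
  c14: CDB Add1=3  regs: r0:6,r1:3,r2:2,r3:0,r4:3,r5:5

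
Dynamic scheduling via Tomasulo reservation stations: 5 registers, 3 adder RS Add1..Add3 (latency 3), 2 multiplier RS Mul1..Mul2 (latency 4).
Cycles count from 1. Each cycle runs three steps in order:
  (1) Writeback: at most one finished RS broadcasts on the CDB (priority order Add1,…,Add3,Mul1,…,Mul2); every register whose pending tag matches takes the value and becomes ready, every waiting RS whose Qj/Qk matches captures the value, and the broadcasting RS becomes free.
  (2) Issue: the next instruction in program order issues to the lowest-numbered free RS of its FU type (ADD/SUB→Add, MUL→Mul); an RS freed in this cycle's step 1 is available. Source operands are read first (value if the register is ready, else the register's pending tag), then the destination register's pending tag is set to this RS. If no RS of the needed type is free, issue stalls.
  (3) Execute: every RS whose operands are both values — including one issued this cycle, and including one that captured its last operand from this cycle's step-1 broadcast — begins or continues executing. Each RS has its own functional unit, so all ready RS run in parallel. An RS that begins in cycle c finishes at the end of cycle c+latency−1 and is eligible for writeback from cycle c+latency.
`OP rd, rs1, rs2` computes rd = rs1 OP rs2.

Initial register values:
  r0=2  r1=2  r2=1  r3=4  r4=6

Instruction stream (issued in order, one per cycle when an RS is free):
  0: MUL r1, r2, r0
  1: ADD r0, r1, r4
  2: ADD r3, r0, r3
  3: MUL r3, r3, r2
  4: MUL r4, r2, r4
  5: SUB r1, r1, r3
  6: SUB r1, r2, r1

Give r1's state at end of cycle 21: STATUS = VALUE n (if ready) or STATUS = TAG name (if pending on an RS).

c1: issue MUL r1<-Mul1 | r0:2,r1:Mul1,r2:1,r3:4,r4:6
c2: issue ADD r0<-Add1 | r0:Add1,r1:Mul1,r2:1,r3:4,r4:6
c3: issue ADD r3<-Add2 | r0:Add1,r1:Mul1,r2:1,r3:Add2,r4:6
c4: issue MUL r3<-Mul2 | r0:Add1,r1:Mul1,r2:1,r3:Mul2,r4:6
c5: CDB Mul1=2; issue MUL r4<-Mul1 | r0:Add1,r1:2,r2:1,r3:Mul2,r4:Mul1
c6: issue SUB r1<-Add3 | r0:Add1,r1:Add3,r2:1,r3:Mul2,r4:Mul1
c7: stall | r0:Add1,r1:Add3,r2:1,r3:Mul2,r4:Mul1
c8: CDB Add1=8; issue SUB r1<-Add1 | r0:8,r1:Add1,r2:1,r3:Mul2,r4:Mul1
c9: CDB Mul1=6 | r0:8,r1:Add1,r2:1,r3:Mul2,r4:6
c10: - | r0:8,r1:Add1,r2:1,r3:Mul2,r4:6
c11: CDB Add2=12 | r0:8,r1:Add1,r2:1,r3:Mul2,r4:6
c12: - | r0:8,r1:Add1,r2:1,r3:Mul2,r4:6
c13: - | r0:8,r1:Add1,r2:1,r3:Mul2,r4:6
c14: - | r0:8,r1:Add1,r2:1,r3:Mul2,r4:6
c15: CDB Mul2=12 | r0:8,r1:Add1,r2:1,r3:12,r4:6
c16: - | r0:8,r1:Add1,r2:1,r3:12,r4:6
c17: - | r0:8,r1:Add1,r2:1,r3:12,r4:6
c18: CDB Add3=-10 | r0:8,r1:Add1,r2:1,r3:12,r4:6
c19: - | r0:8,r1:Add1,r2:1,r3:12,r4:6
c20: - | r0:8,r1:Add1,r2:1,r3:12,r4:6
c21: CDB Add1=11 | r0:8,r1:11,r2:1,r3:12,r4:6

STATUS = VALUE 11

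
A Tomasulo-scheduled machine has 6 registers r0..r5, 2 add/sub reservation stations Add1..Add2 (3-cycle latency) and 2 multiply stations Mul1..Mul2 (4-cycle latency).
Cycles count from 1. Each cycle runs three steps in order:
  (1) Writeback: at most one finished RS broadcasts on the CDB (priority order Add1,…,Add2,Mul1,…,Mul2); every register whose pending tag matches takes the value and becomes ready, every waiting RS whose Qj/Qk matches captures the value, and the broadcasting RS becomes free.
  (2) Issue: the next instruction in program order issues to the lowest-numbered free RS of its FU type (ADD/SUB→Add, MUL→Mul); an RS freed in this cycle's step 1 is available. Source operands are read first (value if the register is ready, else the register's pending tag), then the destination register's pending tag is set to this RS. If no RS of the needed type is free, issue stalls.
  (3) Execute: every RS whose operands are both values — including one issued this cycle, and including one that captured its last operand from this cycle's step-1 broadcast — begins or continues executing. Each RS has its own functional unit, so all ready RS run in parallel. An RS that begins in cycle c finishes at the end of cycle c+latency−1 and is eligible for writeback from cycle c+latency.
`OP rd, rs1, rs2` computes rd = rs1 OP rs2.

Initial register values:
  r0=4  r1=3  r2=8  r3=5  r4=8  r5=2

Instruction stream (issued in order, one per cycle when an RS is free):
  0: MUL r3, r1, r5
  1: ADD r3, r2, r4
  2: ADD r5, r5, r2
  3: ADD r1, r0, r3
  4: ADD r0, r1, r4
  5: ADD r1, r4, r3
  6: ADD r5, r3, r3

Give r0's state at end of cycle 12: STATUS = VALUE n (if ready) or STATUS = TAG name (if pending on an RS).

STATUS = VALUE 28

c1: issue MUL r3<-Mul1 | r0:4,r1:3,r2:8,r3:Mul1,r4:8,r5:2
c2: issue ADD r3<-Add1 | r0:4,r1:3,r2:8,r3:Add1,r4:8,r5:2
c3: issue ADD r5<-Add2 | r0:4,r1:3,r2:8,r3:Add1,r4:8,r5:Add2
c4: stall | r0:4,r1:3,r2:8,r3:Add1,r4:8,r5:Add2
c5: CDB Add1=16; issue ADD r1<-Add1 | r0:4,r1:Add1,r2:8,r3:16,r4:8,r5:Add2
c6: CDB Add2=10; issue ADD r0<-Add2 | r0:Add2,r1:Add1,r2:8,r3:16,r4:8,r5:10
c7: CDB Mul1=6; stall | r0:Add2,r1:Add1,r2:8,r3:16,r4:8,r5:10
c8: CDB Add1=20; issue ADD r1<-Add1 | r0:Add2,r1:Add1,r2:8,r3:16,r4:8,r5:10
c9: stall | r0:Add2,r1:Add1,r2:8,r3:16,r4:8,r5:10
c10: stall | r0:Add2,r1:Add1,r2:8,r3:16,r4:8,r5:10
c11: CDB Add1=24; issue ADD r5<-Add1 | r0:Add2,r1:24,r2:8,r3:16,r4:8,r5:Add1
c12: CDB Add2=28 | r0:28,r1:24,r2:8,r3:16,r4:8,r5:Add1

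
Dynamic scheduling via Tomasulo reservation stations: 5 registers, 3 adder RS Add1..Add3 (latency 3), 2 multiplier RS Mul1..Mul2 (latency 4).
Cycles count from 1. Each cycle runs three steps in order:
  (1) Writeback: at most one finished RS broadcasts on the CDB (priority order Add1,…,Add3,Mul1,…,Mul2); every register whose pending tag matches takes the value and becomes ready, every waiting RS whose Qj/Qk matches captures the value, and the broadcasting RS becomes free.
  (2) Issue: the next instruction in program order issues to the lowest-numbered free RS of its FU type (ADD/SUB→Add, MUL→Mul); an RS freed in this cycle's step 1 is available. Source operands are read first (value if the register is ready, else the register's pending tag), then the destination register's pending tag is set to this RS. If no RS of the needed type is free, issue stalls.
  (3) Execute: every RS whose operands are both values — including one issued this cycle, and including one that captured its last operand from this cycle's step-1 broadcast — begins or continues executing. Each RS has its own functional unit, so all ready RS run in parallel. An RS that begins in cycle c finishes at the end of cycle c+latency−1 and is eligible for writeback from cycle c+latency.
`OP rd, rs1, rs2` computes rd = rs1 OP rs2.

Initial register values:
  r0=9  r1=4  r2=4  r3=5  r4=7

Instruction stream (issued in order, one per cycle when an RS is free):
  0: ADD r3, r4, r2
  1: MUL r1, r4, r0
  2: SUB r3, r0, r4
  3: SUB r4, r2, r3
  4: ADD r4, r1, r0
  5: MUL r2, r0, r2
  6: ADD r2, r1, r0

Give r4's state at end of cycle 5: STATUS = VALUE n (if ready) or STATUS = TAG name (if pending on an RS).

STATUS = TAG Add3

  c1: issue ADD r3<-Add1  regs: r0:9,r1:4,r2:4,r3:Add1,r4:7
  c2: issue MUL r1<-Mul1  regs: r0:9,r1:Mul1,r2:4,r3:Add1,r4:7
  c3: issue SUB r3<-Add2  regs: r0:9,r1:Mul1,r2:4,r3:Add2,r4:7
  c4: CDB Add1=11; issue SUB r4<-Add1  regs: r0:9,r1:Mul1,r2:4,r3:Add2,r4:Add1
  c5: issue ADD r4<-Add3  regs: r0:9,r1:Mul1,r2:4,r3:Add2,r4:Add3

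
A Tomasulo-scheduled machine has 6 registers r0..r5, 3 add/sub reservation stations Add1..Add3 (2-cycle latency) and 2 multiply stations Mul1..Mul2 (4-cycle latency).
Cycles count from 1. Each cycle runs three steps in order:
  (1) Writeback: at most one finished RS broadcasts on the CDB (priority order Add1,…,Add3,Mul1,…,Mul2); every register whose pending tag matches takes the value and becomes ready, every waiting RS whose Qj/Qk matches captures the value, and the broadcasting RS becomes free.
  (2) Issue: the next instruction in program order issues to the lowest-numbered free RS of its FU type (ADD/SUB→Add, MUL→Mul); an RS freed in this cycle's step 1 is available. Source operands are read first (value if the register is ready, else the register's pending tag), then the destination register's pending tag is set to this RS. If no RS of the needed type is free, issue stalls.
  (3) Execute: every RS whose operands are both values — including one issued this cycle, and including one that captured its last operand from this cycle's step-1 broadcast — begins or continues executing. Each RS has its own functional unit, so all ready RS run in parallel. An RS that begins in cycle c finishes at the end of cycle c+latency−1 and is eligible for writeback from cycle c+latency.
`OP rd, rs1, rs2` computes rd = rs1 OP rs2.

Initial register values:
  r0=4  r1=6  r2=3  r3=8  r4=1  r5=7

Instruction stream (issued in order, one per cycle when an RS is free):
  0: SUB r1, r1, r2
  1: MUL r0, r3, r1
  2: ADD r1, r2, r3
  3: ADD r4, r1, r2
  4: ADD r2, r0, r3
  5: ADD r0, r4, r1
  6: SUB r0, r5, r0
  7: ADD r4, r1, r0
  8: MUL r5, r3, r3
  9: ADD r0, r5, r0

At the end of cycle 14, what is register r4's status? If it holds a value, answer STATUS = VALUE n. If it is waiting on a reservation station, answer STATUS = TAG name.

STATUS = VALUE -7

cycle 1: issue SUB r1<-Add1 // r0:4,r1:Add1,r2:3,r3:8,r4:1,r5:7
cycle 2: issue MUL r0<-Mul1 // r0:Mul1,r1:Add1,r2:3,r3:8,r4:1,r5:7
cycle 3: CDB Add1=3; issue ADD r1<-Add1 // r0:Mul1,r1:Add1,r2:3,r3:8,r4:1,r5:7
cycle 4: issue ADD r4<-Add2 // r0:Mul1,r1:Add1,r2:3,r3:8,r4:Add2,r5:7
cycle 5: CDB Add1=11; issue ADD r2<-Add1 // r0:Mul1,r1:11,r2:Add1,r3:8,r4:Add2,r5:7
cycle 6: issue ADD r0<-Add3 // r0:Add3,r1:11,r2:Add1,r3:8,r4:Add2,r5:7
cycle 7: CDB Add2=14; issue SUB r0<-Add2 // r0:Add2,r1:11,r2:Add1,r3:8,r4:14,r5:7
cycle 8: CDB Mul1=24; stall // r0:Add2,r1:11,r2:Add1,r3:8,r4:14,r5:7
cycle 9: CDB Add3=25; issue ADD r4<-Add3 // r0:Add2,r1:11,r2:Add1,r3:8,r4:Add3,r5:7
cycle 10: CDB Add1=32; issue MUL r5<-Mul1 // r0:Add2,r1:11,r2:32,r3:8,r4:Add3,r5:Mul1
cycle 11: CDB Add2=-18; issue ADD r0<-Add1 // r0:Add1,r1:11,r2:32,r3:8,r4:Add3,r5:Mul1
cycle 12: - // r0:Add1,r1:11,r2:32,r3:8,r4:Add3,r5:Mul1
cycle 13: CDB Add3=-7 // r0:Add1,r1:11,r2:32,r3:8,r4:-7,r5:Mul1
cycle 14: CDB Mul1=64 // r0:Add1,r1:11,r2:32,r3:8,r4:-7,r5:64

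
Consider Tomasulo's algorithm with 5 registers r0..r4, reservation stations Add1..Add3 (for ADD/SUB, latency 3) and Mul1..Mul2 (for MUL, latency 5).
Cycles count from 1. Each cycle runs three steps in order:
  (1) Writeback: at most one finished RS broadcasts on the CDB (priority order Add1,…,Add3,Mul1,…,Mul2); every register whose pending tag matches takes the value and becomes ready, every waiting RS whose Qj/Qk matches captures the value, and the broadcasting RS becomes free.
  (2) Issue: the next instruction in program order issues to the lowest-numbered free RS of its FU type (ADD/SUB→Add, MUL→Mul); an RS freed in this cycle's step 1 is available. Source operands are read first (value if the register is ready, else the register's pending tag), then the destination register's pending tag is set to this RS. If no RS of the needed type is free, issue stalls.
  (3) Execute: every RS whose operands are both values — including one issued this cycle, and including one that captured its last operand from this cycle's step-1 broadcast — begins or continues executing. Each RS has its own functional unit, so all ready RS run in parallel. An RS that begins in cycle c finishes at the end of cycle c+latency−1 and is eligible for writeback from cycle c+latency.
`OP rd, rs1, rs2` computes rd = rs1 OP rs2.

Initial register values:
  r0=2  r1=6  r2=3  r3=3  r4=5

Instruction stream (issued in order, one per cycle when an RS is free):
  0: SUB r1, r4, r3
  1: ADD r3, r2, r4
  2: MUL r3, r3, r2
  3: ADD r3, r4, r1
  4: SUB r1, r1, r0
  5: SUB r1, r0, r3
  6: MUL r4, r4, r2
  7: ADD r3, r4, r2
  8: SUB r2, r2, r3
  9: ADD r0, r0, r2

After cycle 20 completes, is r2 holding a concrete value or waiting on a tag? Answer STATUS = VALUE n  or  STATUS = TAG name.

  c1: issue SUB r1<-Add1  regs: r0:2,r1:Add1,r2:3,r3:3,r4:5
  c2: issue ADD r3<-Add2  regs: r0:2,r1:Add1,r2:3,r3:Add2,r4:5
  c3: issue MUL r3<-Mul1  regs: r0:2,r1:Add1,r2:3,r3:Mul1,r4:5
  c4: CDB Add1=2; issue ADD r3<-Add1  regs: r0:2,r1:2,r2:3,r3:Add1,r4:5
  c5: CDB Add2=8; issue SUB r1<-Add2  regs: r0:2,r1:Add2,r2:3,r3:Add1,r4:5
  c6: issue SUB r1<-Add3  regs: r0:2,r1:Add3,r2:3,r3:Add1,r4:5
  c7: CDB Add1=7; issue MUL r4<-Mul2  regs: r0:2,r1:Add3,r2:3,r3:7,r4:Mul2
  c8: CDB Add2=0; issue ADD r3<-Add1  regs: r0:2,r1:Add3,r2:3,r3:Add1,r4:Mul2
  c9: issue SUB r2<-Add2  regs: r0:2,r1:Add3,r2:Add2,r3:Add1,r4:Mul2
  c10: CDB Add3=-5; issue ADD r0<-Add3  regs: r0:Add3,r1:-5,r2:Add2,r3:Add1,r4:Mul2
  c11: CDB Mul1=24  regs: r0:Add3,r1:-5,r2:Add2,r3:Add1,r4:Mul2
  c12: CDB Mul2=15  regs: r0:Add3,r1:-5,r2:Add2,r3:Add1,r4:15
  c13: -  regs: r0:Add3,r1:-5,r2:Add2,r3:Add1,r4:15
  c14: -  regs: r0:Add3,r1:-5,r2:Add2,r3:Add1,r4:15
  c15: CDB Add1=18  regs: r0:Add3,r1:-5,r2:Add2,r3:18,r4:15
  c16: -  regs: r0:Add3,r1:-5,r2:Add2,r3:18,r4:15
  c17: -  regs: r0:Add3,r1:-5,r2:Add2,r3:18,r4:15
  c18: CDB Add2=-15  regs: r0:Add3,r1:-5,r2:-15,r3:18,r4:15
  c19: -  regs: r0:Add3,r1:-5,r2:-15,r3:18,r4:15
  c20: -  regs: r0:Add3,r1:-5,r2:-15,r3:18,r4:15

STATUS = VALUE -15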